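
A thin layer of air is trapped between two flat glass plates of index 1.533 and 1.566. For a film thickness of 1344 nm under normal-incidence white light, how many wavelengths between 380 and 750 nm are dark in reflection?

4

Top surface (1.533 → 1.0): reflection off a lower-index medium gives no phase shift.
Ray reflecting at the bottom interface goes from n = 1.0 toward n = 1.566: a half-wave phase shift.
Net: one phase inversion between the two reflected rays.
For dark reflection here: 2 n t = m λ.
λ = 2 n t / m = 2688 / m nm.
m=3: 896 nm (IR); m=4: 672 nm (visible); m=5: 538 nm (visible); m=6: 448 nm (visible); m=7: 384 nm (visible); m=8: 336 nm (UV).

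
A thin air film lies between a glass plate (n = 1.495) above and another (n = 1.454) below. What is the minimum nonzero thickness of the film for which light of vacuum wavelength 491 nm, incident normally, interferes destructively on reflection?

246 nm

Top surface (1.495 → 1.0): reflection off a lower-index medium gives no phase shift.
Bottom surface (1.0 → 1.454): reflection off a higher-index medium gives a half-wave phase shift.
The two reflections differ by half a wavelength.
For dark reflection here: 2 n t = m λ.
Minimum nonzero at m = 1: t = λ / (2 n) = 491 / (2 × 1.0) = 246 nm.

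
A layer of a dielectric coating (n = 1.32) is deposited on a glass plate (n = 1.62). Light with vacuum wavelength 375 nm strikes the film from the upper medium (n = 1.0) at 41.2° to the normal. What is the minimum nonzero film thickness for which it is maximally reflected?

164 nm

Ray reflecting at the top interface goes from n = 1.0 toward n = 1.32: a half-wave phase shift.
Ray reflecting at the bottom interface goes from n = 1.32 toward n = 1.62: a half-wave phase shift.
Net: no relative phase inversion (both shifts match).
For maximum reflection here: 2 n t cos θ_r = m λ.
Snell's law: 1.0 sin 41.2° = 1.32 sin θ_r → sin θ_r = 0.499, cos θ_r = 0.867.
Minimum nonzero at m = 1: t = λ / (2 n cos θ_r) = 375 / (2 × 1.32 × 0.867) = 164 nm.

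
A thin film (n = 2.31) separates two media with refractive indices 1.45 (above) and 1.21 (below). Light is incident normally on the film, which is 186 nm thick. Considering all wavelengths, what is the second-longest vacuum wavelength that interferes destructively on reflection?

At the upper boundary (n = 1.45 to n = 2.31) the reflected ray undergoes a half-wave phase shift.
Bottom surface (2.31 → 1.21): reflection off a lower-index medium gives no phase shift.
Exactly one π shift → a net half-wave offset.
With one net inversion, destructive interference in reflection requires 2 n t = m λ.
λ = 2 n t / m. The second-longest wavelength is m = 2: λ = 2 × 2.31 × 186 / 2.00 = 430 nm.

430 nm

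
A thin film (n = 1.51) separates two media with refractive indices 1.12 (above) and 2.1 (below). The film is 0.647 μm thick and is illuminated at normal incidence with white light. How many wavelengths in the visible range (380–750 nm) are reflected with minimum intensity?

2

Top surface (1.12 → 1.51): reflection off a higher-index medium gives a half-wave phase shift.
Ray reflecting at the bottom interface goes from n = 1.51 toward n = 2.1: a half-wave phase shift.
Net: no relative phase inversion (both shifts match).
With no net inversion, destructive interference in reflection requires 2 n t = (m + ½) λ.
λ = 2 n t / (m + ½) = 1954 / (m + ½) nm.
m=2: 782 nm (IR); m=3: 558 nm (visible); m=4: 434 nm (visible); m=5: 355 nm (UV).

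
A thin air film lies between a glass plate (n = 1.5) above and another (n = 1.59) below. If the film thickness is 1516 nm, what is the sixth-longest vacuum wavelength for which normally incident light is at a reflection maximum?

Top surface (1.5 → 1.0): reflection off a lower-index medium gives no phase shift.
Ray reflecting at the bottom interface goes from n = 1.0 toward n = 1.59: a half-wave phase shift.
Net: one phase inversion between the two reflected rays.
For maximum reflection here: 2 n t = (m + ½) λ.
λ = 2 n t / (m + ½). The sixth-longest wavelength is m = 5: λ = 2 × 1.0 × 1516 / 5.50 = 551 nm.

551 nm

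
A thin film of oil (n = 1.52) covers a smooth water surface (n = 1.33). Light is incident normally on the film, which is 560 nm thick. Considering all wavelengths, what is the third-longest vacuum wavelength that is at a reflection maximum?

At the upper boundary (n = 1.0 to n = 1.52) the reflected ray undergoes a half-wave phase shift.
Bottom surface (1.52 → 1.33): reflection off a lower-index medium gives no phase shift.
The two reflections differ by half a wavelength.
With one net inversion, constructive interference in reflection requires 2 n t = (m + ½) λ.
λ = 2 n t / (m + ½). The third-longest wavelength is m = 2: λ = 2 × 1.52 × 560 / 2.50 = 681 nm.

681 nm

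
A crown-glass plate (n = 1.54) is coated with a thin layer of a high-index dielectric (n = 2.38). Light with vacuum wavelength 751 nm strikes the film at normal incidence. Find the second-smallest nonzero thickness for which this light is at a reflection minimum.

316 nm

Top surface (1.0 → 2.38): reflection off a higher-index medium gives a half-wave phase shift.
Bottom surface (2.38 → 1.54): reflection off a lower-index medium gives no phase shift.
The two reflections differ by half a wavelength.
For weak reflection here: 2 n t = m λ.
The second-smallest nonzero thickness corresponds to m = 2: t = m λ / (2 n) = 2.00 × 751 / (2 × 2.38) = 316 nm.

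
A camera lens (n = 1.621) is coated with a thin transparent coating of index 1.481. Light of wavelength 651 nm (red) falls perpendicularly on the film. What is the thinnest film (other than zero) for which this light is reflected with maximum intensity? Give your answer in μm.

0.220 μm

At the upper boundary (n = 1.0 to n = 1.481) the reflected ray undergoes a half-wave phase shift.
At the lower boundary (n = 1.481 to n = 1.621) the reflected ray undergoes a half-wave phase shift.
Zero or two π shifts → no net half-wave offset.
For maximum reflection here: 2 n t = m λ.
Minimum nonzero at m = 1: t = λ / (2 n) = 651 / (2 × 1.481) = 220 nm.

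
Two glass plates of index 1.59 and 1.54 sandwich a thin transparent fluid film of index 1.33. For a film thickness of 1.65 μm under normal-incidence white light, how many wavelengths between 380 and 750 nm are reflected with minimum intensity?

At the upper boundary (n = 1.59 to n = 1.33) the reflected ray undergoes no phase shift.
Ray reflecting at the bottom interface goes from n = 1.33 toward n = 1.54: a half-wave phase shift.
Net: one phase inversion between the two reflected rays.
For minimum reflection here: 2 n t = m λ.
λ = 2 n t / m = 4389 / m nm.
m=5: 878 nm (IR); m=6: 732 nm (visible); m=7: 627 nm (visible); m=8: 549 nm (visible); m=9: 488 nm (visible); m=10: 439 nm (visible); m=11: 399 nm (visible); m=12: 366 nm (UV).

6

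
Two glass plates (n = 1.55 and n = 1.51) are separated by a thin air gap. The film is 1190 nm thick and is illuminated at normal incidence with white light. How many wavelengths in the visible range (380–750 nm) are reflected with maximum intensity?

3

Ray reflecting at the top interface goes from n = 1.55 toward n = 1.0: no phase shift.
Bottom surface (1.0 → 1.51): reflection off a higher-index medium gives a half-wave phase shift.
Net: one phase inversion between the two reflected rays.
With one net inversion, constructive interference in reflection requires 2 n t = (m + ½) λ.
λ = 2 n t / (m + ½) = 2380 / (m + ½) nm.
m=2: 952 nm (IR); m=3: 680 nm (visible); m=4: 529 nm (visible); m=5: 433 nm (visible); m=6: 366 nm (UV).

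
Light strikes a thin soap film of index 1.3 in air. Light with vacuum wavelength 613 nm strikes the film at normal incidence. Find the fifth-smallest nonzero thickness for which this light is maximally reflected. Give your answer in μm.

At the upper boundary (n = 1.0 to n = 1.3) the reflected ray undergoes a half-wave phase shift.
Bottom surface (1.3 → 1.0): reflection off a lower-index medium gives no phase shift.
The two reflections differ by half a wavelength.
With one net inversion, constructive interference in reflection requires 2 n t = (m + ½) λ.
The fifth-smallest nonzero thickness corresponds to m = 4: t = (m + ½) λ / (2 n) = 4.50 × 613 / (2 × 1.3) = 1061 nm.

1.06 μm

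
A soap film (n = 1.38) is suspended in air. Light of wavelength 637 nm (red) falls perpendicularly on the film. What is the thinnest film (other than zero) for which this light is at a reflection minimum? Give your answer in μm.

0.231 μm

At the upper boundary (n = 1.0 to n = 1.38) the reflected ray undergoes a half-wave phase shift.
Bottom surface (1.38 → 1.0): reflection off a lower-index medium gives no phase shift.
Exactly one π shift → a net half-wave offset.
So the condition for destructive reflection is 2 n t = m λ.
Minimum nonzero at m = 1: t = λ / (2 n) = 637 / (2 × 1.38) = 231 nm.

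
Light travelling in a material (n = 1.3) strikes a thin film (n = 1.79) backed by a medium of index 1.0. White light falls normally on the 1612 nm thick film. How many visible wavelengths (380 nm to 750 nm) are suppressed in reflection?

8

Top surface (1.3 → 1.79): reflection off a higher-index medium gives a half-wave phase shift.
At the lower boundary (n = 1.79 to n = 1.0) the reflected ray undergoes no phase shift.
Net: one phase inversion between the two reflected rays.
With one net inversion, destructive interference in reflection requires 2 n t = m λ.
λ = 2 n t / m = 5771 / m nm.
m=7: 824 nm (IR); m=8: 721 nm (visible); m=9: 641 nm (visible); m=10: 577 nm (visible); m=11: 525 nm (visible); m=12: 481 nm (visible); m=13: 444 nm (visible); m=14: 412 nm (visible); m=15: 385 nm (visible); m=16: 361 nm (UV).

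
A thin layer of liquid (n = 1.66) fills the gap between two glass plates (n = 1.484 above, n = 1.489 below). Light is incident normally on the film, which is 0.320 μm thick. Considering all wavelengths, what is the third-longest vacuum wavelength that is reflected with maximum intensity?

425 nm

At the upper boundary (n = 1.484 to n = 1.66) the reflected ray undergoes a half-wave phase shift.
Bottom surface (1.66 → 1.489): reflection off a lower-index medium gives no phase shift.
The two reflections differ by half a wavelength.
For bright reflection here: 2 n t = (m + ½) λ.
λ = 2 n t / (m + ½). The third-longest wavelength is m = 2: λ = 2 × 1.66 × 320 / 2.50 = 425 nm.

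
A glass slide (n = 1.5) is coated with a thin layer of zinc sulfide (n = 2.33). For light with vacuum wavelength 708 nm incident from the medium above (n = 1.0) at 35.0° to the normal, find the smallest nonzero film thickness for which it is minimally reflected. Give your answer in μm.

Ray reflecting at the top interface goes from n = 1.0 toward n = 2.33: a half-wave phase shift.
At the lower boundary (n = 2.33 to n = 1.5) the reflected ray undergoes no phase shift.
Exactly one π shift → a net half-wave offset.
With one net inversion, destructive interference in reflection requires 2 n t cos θ_r = m λ.
Snell's law: 1.0 sin 35.0° = 2.33 sin θ_r → sin θ_r = 0.246, cos θ_r = 0.969.
Minimum nonzero at m = 1: t = λ / (2 n cos θ_r) = 708 / (2 × 2.33 × 0.969) = 157 nm.

0.157 μm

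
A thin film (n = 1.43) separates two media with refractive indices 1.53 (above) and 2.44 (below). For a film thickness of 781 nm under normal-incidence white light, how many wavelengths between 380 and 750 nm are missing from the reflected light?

3

Top surface (1.53 → 1.43): reflection off a lower-index medium gives no phase shift.
Ray reflecting at the bottom interface goes from n = 1.43 toward n = 2.44: a half-wave phase shift.
The two reflections differ by half a wavelength.
So the condition for destructive reflection is 2 n t = m λ.
λ = 2 n t / m = 2234 / m nm.
m=2: 1117 nm (IR); m=3: 745 nm (visible); m=4: 558 nm (visible); m=5: 447 nm (visible); m=6: 372 nm (UV).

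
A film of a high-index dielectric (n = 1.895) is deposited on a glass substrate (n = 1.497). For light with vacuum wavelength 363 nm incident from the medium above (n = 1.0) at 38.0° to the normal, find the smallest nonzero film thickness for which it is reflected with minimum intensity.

101 nm

At the upper boundary (n = 1.0 to n = 1.895) the reflected ray undergoes a half-wave phase shift.
At the lower boundary (n = 1.895 to n = 1.497) the reflected ray undergoes no phase shift.
Exactly one π shift → a net half-wave offset.
For minimum reflection here: 2 n t cos θ_r = m λ.
Snell's law: 1.0 sin 38.0° = 1.895 sin θ_r → sin θ_r = 0.325, cos θ_r = 0.946.
Minimum nonzero at m = 1: t = λ / (2 n cos θ_r) = 363 / (2 × 1.895 × 0.946) = 101 nm.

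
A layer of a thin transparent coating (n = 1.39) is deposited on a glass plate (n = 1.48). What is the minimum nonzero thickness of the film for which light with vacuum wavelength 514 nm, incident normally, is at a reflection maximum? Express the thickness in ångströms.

1849 Å

Top surface (1.0 → 1.39): reflection off a higher-index medium gives a half-wave phase shift.
At the lower boundary (n = 1.39 to n = 1.48) the reflected ray undergoes a half-wave phase shift.
The two reflections carry the same phase change, so no net offset.
With no net inversion, constructive interference in reflection requires 2 n t = m λ.
Minimum nonzero at m = 1: t = λ / (2 n) = 514 / (2 × 1.39) = 185 nm.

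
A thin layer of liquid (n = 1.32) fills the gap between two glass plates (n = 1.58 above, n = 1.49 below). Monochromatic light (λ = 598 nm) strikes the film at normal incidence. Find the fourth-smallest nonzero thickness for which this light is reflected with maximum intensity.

Top surface (1.58 → 1.32): reflection off a lower-index medium gives no phase shift.
Bottom surface (1.32 → 1.49): reflection off a higher-index medium gives a half-wave phase shift.
Exactly one π shift → a net half-wave offset.
For maximum reflection here: 2 n t = (m + ½) λ.
The fourth-smallest nonzero thickness corresponds to m = 3: t = (m + ½) λ / (2 n) = 3.50 × 598 / (2 × 1.32) = 793 nm.

793 nm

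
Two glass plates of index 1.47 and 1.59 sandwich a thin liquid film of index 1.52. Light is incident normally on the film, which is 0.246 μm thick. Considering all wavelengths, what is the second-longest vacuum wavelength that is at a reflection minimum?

Top surface (1.47 → 1.52): reflection off a higher-index medium gives a half-wave phase shift.
Ray reflecting at the bottom interface goes from n = 1.52 toward n = 1.59: a half-wave phase shift.
Zero or two π shifts → no net half-wave offset.
With no net inversion, destructive interference in reflection requires 2 n t = (m + ½) λ.
λ = 2 n t / (m + ½). The second-longest wavelength is m = 1: λ = 2 × 1.52 × 246 / 1.50 = 499 nm.

499 nm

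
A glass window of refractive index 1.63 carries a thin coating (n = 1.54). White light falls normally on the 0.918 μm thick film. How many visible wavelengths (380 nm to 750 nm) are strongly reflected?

At the upper boundary (n = 1.0 to n = 1.54) the reflected ray undergoes a half-wave phase shift.
Ray reflecting at the bottom interface goes from n = 1.54 toward n = 1.63: a half-wave phase shift.
Net: no relative phase inversion (both shifts match).
For bright reflection here: 2 n t = m λ.
λ = 2 n t / m = 2827 / m nm.
m=3: 942 nm (IR); m=4: 707 nm (visible); m=5: 565 nm (visible); m=6: 471 nm (visible); m=7: 404 nm (visible); m=8: 353 nm (UV).

4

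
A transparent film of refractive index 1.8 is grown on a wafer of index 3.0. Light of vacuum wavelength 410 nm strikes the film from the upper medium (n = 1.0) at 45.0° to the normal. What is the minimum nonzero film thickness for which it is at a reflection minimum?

At the upper boundary (n = 1.0 to n = 1.8) the reflected ray undergoes a half-wave phase shift.
Bottom surface (1.8 → 3.0): reflection off a higher-index medium gives a half-wave phase shift.
Net: no relative phase inversion (both shifts match).
For minimum reflection here: 2 n t cos θ_r = (m + ½) λ.
Snell's law: 1.0 sin 45.0° = 1.8 sin θ_r → sin θ_r = 0.393, cos θ_r = 0.920.
Minimum at m = 0: t = λ / (4 n cos θ_r) = 410 / (4 × 1.8 × 0.920) = 61.9 nm.

61.9 nm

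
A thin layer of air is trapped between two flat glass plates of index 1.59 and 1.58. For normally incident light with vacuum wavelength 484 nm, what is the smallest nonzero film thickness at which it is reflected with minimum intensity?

At the upper boundary (n = 1.59 to n = 1.0) the reflected ray undergoes no phase shift.
Bottom surface (1.0 → 1.58): reflection off a higher-index medium gives a half-wave phase shift.
The two reflections differ by half a wavelength.
With one net inversion, destructive interference in reflection requires 2 n t = m λ.
The smallest nonzero thickness corresponds to m = 1: t = m λ / (2 n) = 1.00 × 484 / (2 × 1.0) = 242 nm.

242 nm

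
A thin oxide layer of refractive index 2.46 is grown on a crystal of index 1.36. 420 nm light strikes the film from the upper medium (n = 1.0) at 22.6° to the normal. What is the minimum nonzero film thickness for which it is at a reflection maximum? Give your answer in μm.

At the upper boundary (n = 1.0 to n = 2.46) the reflected ray undergoes a half-wave phase shift.
Bottom surface (2.46 → 1.36): reflection off a lower-index medium gives no phase shift.
Net: one phase inversion between the two reflected rays.
With one net inversion, constructive interference in reflection requires 2 n t cos θ_r = (m + ½) λ.
Snell's law: 1.0 sin 22.6° = 2.46 sin θ_r → sin θ_r = 0.156, cos θ_r = 0.988.
Minimum at m = 0: t = λ / (4 n cos θ_r) = 420 / (4 × 2.46 × 0.988) = 43.2 nm.

0.0432 μm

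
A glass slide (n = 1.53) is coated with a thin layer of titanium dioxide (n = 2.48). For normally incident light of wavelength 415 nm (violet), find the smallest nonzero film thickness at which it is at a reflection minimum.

Top surface (1.0 → 2.48): reflection off a higher-index medium gives a half-wave phase shift.
Ray reflecting at the bottom interface goes from n = 2.48 toward n = 1.53: no phase shift.
The two reflections differ by half a wavelength.
For weak reflection here: 2 n t = m λ.
Minimum nonzero at m = 1: t = λ / (2 n) = 415 / (2 × 2.48) = 83.7 nm.

83.7 nm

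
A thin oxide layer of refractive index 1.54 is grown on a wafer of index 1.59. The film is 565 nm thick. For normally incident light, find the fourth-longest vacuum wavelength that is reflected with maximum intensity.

Ray reflecting at the top interface goes from n = 1.0 toward n = 1.54: a half-wave phase shift.
At the lower boundary (n = 1.54 to n = 1.59) the reflected ray undergoes a half-wave phase shift.
Zero or two π shifts → no net half-wave offset.
So the condition for constructive reflection is 2 n t = m λ.
λ = 2 n t / m. The fourth-longest wavelength is m = 4: λ = 2 × 1.54 × 565 / 4.00 = 435 nm.

435 nm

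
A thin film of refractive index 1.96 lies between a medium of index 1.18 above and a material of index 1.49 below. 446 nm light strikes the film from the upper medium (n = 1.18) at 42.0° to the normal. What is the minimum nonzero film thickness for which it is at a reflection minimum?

Ray reflecting at the top interface goes from n = 1.18 toward n = 1.96: a half-wave phase shift.
Ray reflecting at the bottom interface goes from n = 1.96 toward n = 1.49: no phase shift.
The two reflections differ by half a wavelength.
With one net inversion, destructive interference in reflection requires 2 n t cos θ_r = m λ.
Snell's law: 1.18 sin 42.0° = 1.96 sin θ_r → sin θ_r = 0.403, cos θ_r = 0.915.
Minimum nonzero at m = 1: t = λ / (2 n cos θ_r) = 446 / (2 × 1.96 × 0.915) = 124 nm.

124 nm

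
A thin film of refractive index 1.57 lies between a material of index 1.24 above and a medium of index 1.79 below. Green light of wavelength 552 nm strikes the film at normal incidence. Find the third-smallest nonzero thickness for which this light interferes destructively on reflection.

Top surface (1.24 → 1.57): reflection off a higher-index medium gives a half-wave phase shift.
Ray reflecting at the bottom interface goes from n = 1.57 toward n = 1.79: a half-wave phase shift.
The two reflections carry the same phase change, so no net offset.
For minimum reflection here: 2 n t = (m + ½) λ.
The third-smallest nonzero thickness corresponds to m = 2: t = (m + ½) λ / (2 n) = 2.50 × 552 / (2 × 1.57) = 439 nm.

439 nm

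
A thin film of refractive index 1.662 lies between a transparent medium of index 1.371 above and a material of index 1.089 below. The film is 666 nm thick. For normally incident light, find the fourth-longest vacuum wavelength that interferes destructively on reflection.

553 nm

Top surface (1.371 → 1.662): reflection off a higher-index medium gives a half-wave phase shift.
At the lower boundary (n = 1.662 to n = 1.089) the reflected ray undergoes no phase shift.
The two reflections differ by half a wavelength.
So the condition for destructive reflection is 2 n t = m λ.
λ = 2 n t / m. The fourth-longest wavelength is m = 4: λ = 2 × 1.662 × 666 / 4.00 = 553 nm.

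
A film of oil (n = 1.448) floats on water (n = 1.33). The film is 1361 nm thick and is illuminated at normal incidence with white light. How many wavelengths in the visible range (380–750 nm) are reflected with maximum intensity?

Top surface (1.0 → 1.448): reflection off a higher-index medium gives a half-wave phase shift.
Bottom surface (1.448 → 1.33): reflection off a lower-index medium gives no phase shift.
The two reflections differ by half a wavelength.
With one net inversion, constructive interference in reflection requires 2 n t = (m + ½) λ.
λ = 2 n t / (m + ½) = 3941 / (m + ½) nm.
m=4: 876 nm (IR); m=5: 717 nm (visible); m=6: 606 nm (visible); m=7: 526 nm (visible); m=8: 464 nm (visible); m=9: 415 nm (visible); m=10: 375 nm (UV).

5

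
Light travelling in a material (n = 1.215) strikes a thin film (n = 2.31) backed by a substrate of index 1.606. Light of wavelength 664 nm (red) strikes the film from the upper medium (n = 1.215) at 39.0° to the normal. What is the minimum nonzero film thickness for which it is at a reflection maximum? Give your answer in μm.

0.0762 μm

Ray reflecting at the top interface goes from n = 1.215 toward n = 2.31: a half-wave phase shift.
At the lower boundary (n = 2.31 to n = 1.606) the reflected ray undergoes no phase shift.
The two reflections differ by half a wavelength.
With one net inversion, constructive interference in reflection requires 2 n t cos θ_r = (m + ½) λ.
Snell's law: 1.215 sin 39.0° = 2.31 sin θ_r → sin θ_r = 0.331, cos θ_r = 0.944.
Minimum at m = 0: t = λ / (4 n cos θ_r) = 664 / (4 × 2.31 × 0.944) = 76.2 nm.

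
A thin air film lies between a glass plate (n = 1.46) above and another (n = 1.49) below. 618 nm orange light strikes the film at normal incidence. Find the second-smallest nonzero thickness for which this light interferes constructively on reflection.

464 nm

At the upper boundary (n = 1.46 to n = 1.0) the reflected ray undergoes no phase shift.
Ray reflecting at the bottom interface goes from n = 1.0 toward n = 1.49: a half-wave phase shift.
Exactly one π shift → a net half-wave offset.
With one net inversion, constructive interference in reflection requires 2 n t = (m + ½) λ.
The second-smallest nonzero thickness corresponds to m = 1: t = (m + ½) λ / (2 n) = 1.50 × 618 / (2 × 1.0) = 464 nm.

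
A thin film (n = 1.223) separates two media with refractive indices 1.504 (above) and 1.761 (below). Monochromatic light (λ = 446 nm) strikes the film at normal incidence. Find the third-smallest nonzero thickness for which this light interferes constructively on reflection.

456 nm

Top surface (1.504 → 1.223): reflection off a lower-index medium gives no phase shift.
Ray reflecting at the bottom interface goes from n = 1.223 toward n = 1.761: a half-wave phase shift.
Net: one phase inversion between the two reflected rays.
With one net inversion, constructive interference in reflection requires 2 n t = (m + ½) λ.
The third-smallest nonzero thickness corresponds to m = 2: t = (m + ½) λ / (2 n) = 2.50 × 446 / (2 × 1.223) = 456 nm.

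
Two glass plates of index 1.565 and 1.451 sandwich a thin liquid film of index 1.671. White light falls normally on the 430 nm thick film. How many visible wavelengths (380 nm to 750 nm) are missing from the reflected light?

At the upper boundary (n = 1.565 to n = 1.671) the reflected ray undergoes a half-wave phase shift.
Bottom surface (1.671 → 1.451): reflection off a lower-index medium gives no phase shift.
Exactly one π shift → a net half-wave offset.
So the condition for destructive reflection is 2 n t = m λ.
λ = 2 n t / m = 1437 / m nm.
m=1: 1437 nm (IR); m=2: 719 nm (visible); m=3: 479 nm (visible); m=4: 359 nm (UV).

2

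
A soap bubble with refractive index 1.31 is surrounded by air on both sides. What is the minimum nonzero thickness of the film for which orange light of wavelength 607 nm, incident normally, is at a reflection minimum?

Top surface (1.0 → 1.31): reflection off a higher-index medium gives a half-wave phase shift.
Bottom surface (1.31 → 1.0): reflection off a lower-index medium gives no phase shift.
Net: one phase inversion between the two reflected rays.
For minimum reflection here: 2 n t = m λ.
Minimum nonzero at m = 1: t = λ / (2 n) = 607 / (2 × 1.31) = 232 nm.

232 nm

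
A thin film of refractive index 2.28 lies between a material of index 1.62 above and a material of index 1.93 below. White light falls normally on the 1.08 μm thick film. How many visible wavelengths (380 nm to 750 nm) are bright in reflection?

6

At the upper boundary (n = 1.62 to n = 2.28) the reflected ray undergoes a half-wave phase shift.
Ray reflecting at the bottom interface goes from n = 2.28 toward n = 1.93: no phase shift.
The two reflections differ by half a wavelength.
For bright reflection here: 2 n t = (m + ½) λ.
λ = 2 n t / (m + ½) = 4925 / (m + ½) nm.
m=6: 758 nm (IR); m=7: 657 nm (visible); m=8: 579 nm (visible); m=9: 518 nm (visible); m=10: 469 nm (visible); m=11: 428 nm (visible); m=12: 394 nm (visible); m=13: 365 nm (UV).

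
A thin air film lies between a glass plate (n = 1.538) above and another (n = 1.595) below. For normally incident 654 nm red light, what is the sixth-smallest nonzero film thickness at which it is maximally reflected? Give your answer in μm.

1.80 μm

At the upper boundary (n = 1.538 to n = 1.0) the reflected ray undergoes no phase shift.
Ray reflecting at the bottom interface goes from n = 1.0 toward n = 1.595: a half-wave phase shift.
Net: one phase inversion between the two reflected rays.
So the condition for constructive reflection is 2 n t = (m + ½) λ.
The sixth-smallest nonzero thickness corresponds to m = 5: t = (m + ½) λ / (2 n) = 5.50 × 654 / (2 × 1.0) = 1799 nm.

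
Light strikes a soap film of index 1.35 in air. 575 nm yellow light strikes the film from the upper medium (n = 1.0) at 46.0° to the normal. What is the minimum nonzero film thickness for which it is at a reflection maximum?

At the upper boundary (n = 1.0 to n = 1.35) the reflected ray undergoes a half-wave phase shift.
Ray reflecting at the bottom interface goes from n = 1.35 toward n = 1.0: no phase shift.
Exactly one π shift → a net half-wave offset.
For bright reflection here: 2 n t cos θ_r = (m + ½) λ.
Snell's law: 1.0 sin 46.0° = 1.35 sin θ_r → sin θ_r = 0.533, cos θ_r = 0.846.
Minimum at m = 0: t = λ / (4 n cos θ_r) = 575 / (4 × 1.35 × 0.846) = 126 nm.

126 nm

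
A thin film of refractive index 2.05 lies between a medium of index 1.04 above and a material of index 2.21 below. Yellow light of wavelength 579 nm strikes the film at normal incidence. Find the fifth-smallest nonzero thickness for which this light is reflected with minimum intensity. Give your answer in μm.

At the upper boundary (n = 1.04 to n = 2.05) the reflected ray undergoes a half-wave phase shift.
At the lower boundary (n = 2.05 to n = 2.21) the reflected ray undergoes a half-wave phase shift.
The two reflections carry the same phase change, so no net offset.
With no net inversion, destructive interference in reflection requires 2 n t = (m + ½) λ.
The fifth-smallest nonzero thickness corresponds to m = 4: t = (m + ½) λ / (2 n) = 4.50 × 579 / (2 × 2.05) = 635 nm.

0.635 μm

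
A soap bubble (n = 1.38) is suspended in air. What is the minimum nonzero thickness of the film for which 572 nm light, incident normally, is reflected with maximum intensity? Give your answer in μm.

0.104 μm

Top surface (1.0 → 1.38): reflection off a higher-index medium gives a half-wave phase shift.
At the lower boundary (n = 1.38 to n = 1.0) the reflected ray undergoes no phase shift.
Exactly one π shift → a net half-wave offset.
So the condition for constructive reflection is 2 n t = (m + ½) λ.
Minimum at m = 0: t = λ / (4 n) = 572 / (4 × 1.38) = 104 nm.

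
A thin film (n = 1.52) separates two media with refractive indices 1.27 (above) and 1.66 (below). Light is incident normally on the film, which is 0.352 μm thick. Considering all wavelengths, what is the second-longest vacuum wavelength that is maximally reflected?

At the upper boundary (n = 1.27 to n = 1.52) the reflected ray undergoes a half-wave phase shift.
Ray reflecting at the bottom interface goes from n = 1.52 toward n = 1.66: a half-wave phase shift.
Zero or two π shifts → no net half-wave offset.
So the condition for constructive reflection is 2 n t = m λ.
λ = 2 n t / m. The second-longest wavelength is m = 2: λ = 2 × 1.52 × 352 / 2.00 = 535 nm.

535 nm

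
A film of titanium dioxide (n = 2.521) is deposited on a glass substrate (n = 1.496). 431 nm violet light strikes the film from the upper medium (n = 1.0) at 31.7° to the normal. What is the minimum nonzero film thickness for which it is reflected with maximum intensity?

At the upper boundary (n = 1.0 to n = 2.521) the reflected ray undergoes a half-wave phase shift.
At the lower boundary (n = 2.521 to n = 1.496) the reflected ray undergoes no phase shift.
Exactly one π shift → a net half-wave offset.
For bright reflection here: 2 n t cos θ_r = (m + ½) λ.
Snell's law: 1.0 sin 31.7° = 2.521 sin θ_r → sin θ_r = 0.208, cos θ_r = 0.978.
Minimum at m = 0: t = λ / (4 n cos θ_r) = 431 / (4 × 2.521 × 0.978) = 43.7 nm.

43.7 nm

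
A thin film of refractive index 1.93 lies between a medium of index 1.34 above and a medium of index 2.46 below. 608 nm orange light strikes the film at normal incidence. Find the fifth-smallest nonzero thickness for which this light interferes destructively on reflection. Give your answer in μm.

At the upper boundary (n = 1.34 to n = 1.93) the reflected ray undergoes a half-wave phase shift.
Bottom surface (1.93 → 2.46): reflection off a higher-index medium gives a half-wave phase shift.
Zero or two π shifts → no net half-wave offset.
For dark reflection here: 2 n t = (m + ½) λ.
The fifth-smallest nonzero thickness corresponds to m = 4: t = (m + ½) λ / (2 n) = 4.50 × 608 / (2 × 1.93) = 709 nm.

0.709 μm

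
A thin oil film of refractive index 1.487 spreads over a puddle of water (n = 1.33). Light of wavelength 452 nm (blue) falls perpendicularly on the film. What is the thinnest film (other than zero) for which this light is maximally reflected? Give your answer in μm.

Top surface (1.0 → 1.487): reflection off a higher-index medium gives a half-wave phase shift.
At the lower boundary (n = 1.487 to n = 1.33) the reflected ray undergoes no phase shift.
Exactly one π shift → a net half-wave offset.
With one net inversion, constructive interference in reflection requires 2 n t = (m + ½) λ.
Minimum at m = 0: t = λ / (4 n) = 452 / (4 × 1.487) = 76.0 nm.

0.0760 μm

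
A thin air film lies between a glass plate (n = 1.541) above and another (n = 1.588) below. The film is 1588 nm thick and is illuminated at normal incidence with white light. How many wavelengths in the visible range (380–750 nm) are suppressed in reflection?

Top surface (1.541 → 1.0): reflection off a lower-index medium gives no phase shift.
At the lower boundary (n = 1.0 to n = 1.588) the reflected ray undergoes a half-wave phase shift.
Exactly one π shift → a net half-wave offset.
So the condition for destructive reflection is 2 n t = m λ.
λ = 2 n t / m = 3176 / m nm.
m=4: 794 nm (IR); m=5: 635 nm (visible); m=6: 529 nm (visible); m=7: 454 nm (visible); m=8: 397 nm (visible); m=9: 353 nm (UV).

4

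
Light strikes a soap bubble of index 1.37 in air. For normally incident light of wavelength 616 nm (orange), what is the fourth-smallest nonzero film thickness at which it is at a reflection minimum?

899 nm

Top surface (1.0 → 1.37): reflection off a higher-index medium gives a half-wave phase shift.
At the lower boundary (n = 1.37 to n = 1.0) the reflected ray undergoes no phase shift.
Exactly one π shift → a net half-wave offset.
For dark reflection here: 2 n t = m λ.
The fourth-smallest nonzero thickness corresponds to m = 4: t = m λ / (2 n) = 4.00 × 616 / (2 × 1.37) = 899 nm.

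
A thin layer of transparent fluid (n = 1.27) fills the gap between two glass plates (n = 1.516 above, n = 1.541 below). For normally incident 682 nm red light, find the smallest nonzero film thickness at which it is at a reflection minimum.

269 nm

At the upper boundary (n = 1.516 to n = 1.27) the reflected ray undergoes no phase shift.
At the lower boundary (n = 1.27 to n = 1.541) the reflected ray undergoes a half-wave phase shift.
The two reflections differ by half a wavelength.
With one net inversion, destructive interference in reflection requires 2 n t = m λ.
Minimum nonzero at m = 1: t = λ / (2 n) = 682 / (2 × 1.27) = 269 nm.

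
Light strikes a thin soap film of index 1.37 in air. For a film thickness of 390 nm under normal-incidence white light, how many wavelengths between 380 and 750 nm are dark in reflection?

Ray reflecting at the top interface goes from n = 1.0 toward n = 1.37: a half-wave phase shift.
At the lower boundary (n = 1.37 to n = 1.0) the reflected ray undergoes no phase shift.
Net: one phase inversion between the two reflected rays.
For weak reflection here: 2 n t = m λ.
λ = 2 n t / m = 1069 / m nm.
m=1: 1069 nm (IR); m=2: 534 nm (visible); m=3: 356 nm (UV).

1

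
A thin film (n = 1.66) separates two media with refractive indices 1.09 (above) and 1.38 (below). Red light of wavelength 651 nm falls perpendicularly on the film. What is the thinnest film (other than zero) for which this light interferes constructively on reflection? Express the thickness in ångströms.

At the upper boundary (n = 1.09 to n = 1.66) the reflected ray undergoes a half-wave phase shift.
At the lower boundary (n = 1.66 to n = 1.38) the reflected ray undergoes no phase shift.
Exactly one π shift → a net half-wave offset.
For bright reflection here: 2 n t = (m + ½) λ.
Minimum at m = 0: t = λ / (4 n) = 651 / (4 × 1.66) = 98.0 nm.

980 Å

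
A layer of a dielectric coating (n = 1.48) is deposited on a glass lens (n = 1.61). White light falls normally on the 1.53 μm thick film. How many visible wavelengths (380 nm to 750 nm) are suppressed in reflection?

6

Top surface (1.0 → 1.48): reflection off a higher-index medium gives a half-wave phase shift.
Ray reflecting at the bottom interface goes from n = 1.48 toward n = 1.61: a half-wave phase shift.
The two reflections carry the same phase change, so no net offset.
So the condition for destructive reflection is 2 n t = (m + ½) λ.
λ = 2 n t / (m + ½) = 4529 / (m + ½) nm.
m=5: 823 nm (IR); m=6: 697 nm (visible); m=7: 604 nm (visible); m=8: 533 nm (visible); m=9: 477 nm (visible); m=10: 431 nm (visible); m=11: 394 nm (visible); m=12: 362 nm (UV).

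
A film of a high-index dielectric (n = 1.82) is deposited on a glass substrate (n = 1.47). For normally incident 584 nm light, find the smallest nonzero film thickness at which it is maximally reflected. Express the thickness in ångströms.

Ray reflecting at the top interface goes from n = 1.0 toward n = 1.82: a half-wave phase shift.
Ray reflecting at the bottom interface goes from n = 1.82 toward n = 1.47: no phase shift.
Exactly one π shift → a net half-wave offset.
So the condition for constructive reflection is 2 n t = (m + ½) λ.
Minimum at m = 0: t = λ / (4 n) = 584 / (4 × 1.82) = 80.2 nm.

802 Å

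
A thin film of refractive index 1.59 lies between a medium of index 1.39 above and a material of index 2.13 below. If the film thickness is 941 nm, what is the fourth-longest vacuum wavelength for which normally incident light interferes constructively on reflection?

Top surface (1.39 → 1.59): reflection off a higher-index medium gives a half-wave phase shift.
Ray reflecting at the bottom interface goes from n = 1.59 toward n = 2.13: a half-wave phase shift.
Zero or two π shifts → no net half-wave offset.
With no net inversion, constructive interference in reflection requires 2 n t = m λ.
λ = 2 n t / m. The fourth-longest wavelength is m = 4: λ = 2 × 1.59 × 941 / 4.00 = 748 nm.

748 nm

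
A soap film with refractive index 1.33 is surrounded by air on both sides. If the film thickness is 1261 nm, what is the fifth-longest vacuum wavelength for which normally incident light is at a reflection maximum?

745 nm

Top surface (1.0 → 1.33): reflection off a higher-index medium gives a half-wave phase shift.
Bottom surface (1.33 → 1.0): reflection off a lower-index medium gives no phase shift.
The two reflections differ by half a wavelength.
So the condition for constructive reflection is 2 n t = (m + ½) λ.
λ = 2 n t / (m + ½). The fifth-longest wavelength is m = 4: λ = 2 × 1.33 × 1261 / 4.50 = 745 nm.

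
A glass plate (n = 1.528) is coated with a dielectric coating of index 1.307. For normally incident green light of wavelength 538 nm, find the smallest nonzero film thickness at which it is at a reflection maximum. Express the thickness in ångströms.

2058 Å

Ray reflecting at the top interface goes from n = 1.0 toward n = 1.307: a half-wave phase shift.
At the lower boundary (n = 1.307 to n = 1.528) the reflected ray undergoes a half-wave phase shift.
The two reflections carry the same phase change, so no net offset.
For bright reflection here: 2 n t = m λ.
Minimum nonzero at m = 1: t = λ / (2 n) = 538 / (2 × 1.307) = 206 nm.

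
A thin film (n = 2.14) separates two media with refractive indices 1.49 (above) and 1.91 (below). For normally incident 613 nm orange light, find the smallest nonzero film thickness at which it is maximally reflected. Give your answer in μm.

At the upper boundary (n = 1.49 to n = 2.14) the reflected ray undergoes a half-wave phase shift.
At the lower boundary (n = 2.14 to n = 1.91) the reflected ray undergoes no phase shift.
Net: one phase inversion between the two reflected rays.
For strong reflection here: 2 n t = (m + ½) λ.
Minimum at m = 0: t = λ / (4 n) = 613 / (4 × 2.14) = 71.6 nm.

0.0716 μm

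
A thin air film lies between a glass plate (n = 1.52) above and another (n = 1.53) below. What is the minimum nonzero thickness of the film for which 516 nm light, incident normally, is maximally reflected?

At the upper boundary (n = 1.52 to n = 1.0) the reflected ray undergoes no phase shift.
Ray reflecting at the bottom interface goes from n = 1.0 toward n = 1.53: a half-wave phase shift.
Net: one phase inversion between the two reflected rays.
With one net inversion, constructive interference in reflection requires 2 n t = (m + ½) λ.
Minimum at m = 0: t = λ / (4 n) = 516 / (4 × 1.0) = 129 nm.

129 nm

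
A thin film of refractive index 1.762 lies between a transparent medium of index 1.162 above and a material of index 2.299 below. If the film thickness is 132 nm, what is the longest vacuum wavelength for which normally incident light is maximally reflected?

At the upper boundary (n = 1.162 to n = 1.762) the reflected ray undergoes a half-wave phase shift.
Bottom surface (1.762 → 2.299): reflection off a higher-index medium gives a half-wave phase shift.
Zero or two π shifts → no net half-wave offset.
With no net inversion, constructive interference in reflection requires 2 n t = m λ.
λ = 2 n t / m. The longest wavelength is m = 1: λ = 2 × 1.762 × 132 / 1.00 = 465 nm.

465 nm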